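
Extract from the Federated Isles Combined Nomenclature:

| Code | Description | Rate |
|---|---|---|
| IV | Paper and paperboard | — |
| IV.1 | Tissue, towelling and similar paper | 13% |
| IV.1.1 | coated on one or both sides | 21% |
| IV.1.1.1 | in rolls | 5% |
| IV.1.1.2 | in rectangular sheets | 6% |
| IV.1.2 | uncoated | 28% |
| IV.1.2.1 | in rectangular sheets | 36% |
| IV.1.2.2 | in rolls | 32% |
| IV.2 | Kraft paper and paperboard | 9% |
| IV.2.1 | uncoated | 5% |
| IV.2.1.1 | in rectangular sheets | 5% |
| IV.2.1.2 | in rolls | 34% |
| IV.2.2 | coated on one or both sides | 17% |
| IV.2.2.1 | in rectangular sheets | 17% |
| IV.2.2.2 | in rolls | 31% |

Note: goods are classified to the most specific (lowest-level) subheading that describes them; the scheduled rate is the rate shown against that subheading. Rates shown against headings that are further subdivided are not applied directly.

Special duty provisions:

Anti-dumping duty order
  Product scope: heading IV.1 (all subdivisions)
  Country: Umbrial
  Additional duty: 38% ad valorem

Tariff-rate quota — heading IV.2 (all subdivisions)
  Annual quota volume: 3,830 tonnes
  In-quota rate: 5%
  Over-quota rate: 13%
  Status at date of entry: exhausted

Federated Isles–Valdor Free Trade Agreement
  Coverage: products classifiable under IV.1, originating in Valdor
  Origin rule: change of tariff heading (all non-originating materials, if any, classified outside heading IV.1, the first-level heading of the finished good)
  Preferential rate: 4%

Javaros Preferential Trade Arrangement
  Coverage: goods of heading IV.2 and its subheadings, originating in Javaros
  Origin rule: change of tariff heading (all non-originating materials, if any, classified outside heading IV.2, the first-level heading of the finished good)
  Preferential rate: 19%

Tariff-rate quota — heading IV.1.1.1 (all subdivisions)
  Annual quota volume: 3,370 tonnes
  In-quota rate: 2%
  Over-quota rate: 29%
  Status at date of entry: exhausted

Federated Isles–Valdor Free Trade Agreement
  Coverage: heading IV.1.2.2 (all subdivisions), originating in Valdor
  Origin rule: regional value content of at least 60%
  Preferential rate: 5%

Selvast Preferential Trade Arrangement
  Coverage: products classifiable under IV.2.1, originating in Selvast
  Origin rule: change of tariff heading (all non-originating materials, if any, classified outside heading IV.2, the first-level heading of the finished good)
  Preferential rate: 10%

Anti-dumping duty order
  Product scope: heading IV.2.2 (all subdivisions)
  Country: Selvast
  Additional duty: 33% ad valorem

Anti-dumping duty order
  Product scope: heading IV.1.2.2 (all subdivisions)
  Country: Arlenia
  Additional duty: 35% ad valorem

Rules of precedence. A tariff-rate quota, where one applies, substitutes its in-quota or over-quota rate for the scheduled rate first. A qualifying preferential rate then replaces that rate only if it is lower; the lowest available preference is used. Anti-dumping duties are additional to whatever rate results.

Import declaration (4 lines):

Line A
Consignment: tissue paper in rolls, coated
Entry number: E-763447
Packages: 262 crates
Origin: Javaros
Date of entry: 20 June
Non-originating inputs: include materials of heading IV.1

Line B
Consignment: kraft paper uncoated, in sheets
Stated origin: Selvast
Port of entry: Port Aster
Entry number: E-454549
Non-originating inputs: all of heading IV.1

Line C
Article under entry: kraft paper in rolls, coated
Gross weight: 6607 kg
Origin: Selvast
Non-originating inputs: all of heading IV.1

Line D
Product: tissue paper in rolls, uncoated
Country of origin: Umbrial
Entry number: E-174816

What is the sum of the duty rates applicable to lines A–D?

Line A: tissue paper → IV.1; coated → IV.1.1; in rolls → IV.1.1.1. Scheduled 5%. quota on IV.1.1.1 exhausted → over-quota 29%; Javaros agreement on IV.2: IV.1.1.1 not covered. → 29%.
Line B: kraft paper → IV.2; uncoated → IV.2.1; in sheets → IV.2.1.1. Scheduled 5%. quota on IV.2 exhausted → over-quota 13%; Selvast agreement on IV.2.1: CTH met → 10% available; preferential 10%. → 10%.
Line C: kraft paper → IV.2; coated → IV.2.2; in rolls → IV.2.2.2. Scheduled 31%. quota on IV.2 exhausted → over-quota 13%; Selvast agreement on IV.2.1: IV.2.2.2 not covered; anti-dumping (Selvast, IV.2.2): +33%; total 13% + 33% = 46%. → 46%.
Line D: tissue paper → IV.1; uncoated → IV.1.2; in rolls → IV.1.2.2. Scheduled 32%. anti-dumping (Umbrial, IV.1): +38%; total 32% + 38% = 70%. → 70%.
Sum: 29% + 10% + 46% + 70% = 155%.

155%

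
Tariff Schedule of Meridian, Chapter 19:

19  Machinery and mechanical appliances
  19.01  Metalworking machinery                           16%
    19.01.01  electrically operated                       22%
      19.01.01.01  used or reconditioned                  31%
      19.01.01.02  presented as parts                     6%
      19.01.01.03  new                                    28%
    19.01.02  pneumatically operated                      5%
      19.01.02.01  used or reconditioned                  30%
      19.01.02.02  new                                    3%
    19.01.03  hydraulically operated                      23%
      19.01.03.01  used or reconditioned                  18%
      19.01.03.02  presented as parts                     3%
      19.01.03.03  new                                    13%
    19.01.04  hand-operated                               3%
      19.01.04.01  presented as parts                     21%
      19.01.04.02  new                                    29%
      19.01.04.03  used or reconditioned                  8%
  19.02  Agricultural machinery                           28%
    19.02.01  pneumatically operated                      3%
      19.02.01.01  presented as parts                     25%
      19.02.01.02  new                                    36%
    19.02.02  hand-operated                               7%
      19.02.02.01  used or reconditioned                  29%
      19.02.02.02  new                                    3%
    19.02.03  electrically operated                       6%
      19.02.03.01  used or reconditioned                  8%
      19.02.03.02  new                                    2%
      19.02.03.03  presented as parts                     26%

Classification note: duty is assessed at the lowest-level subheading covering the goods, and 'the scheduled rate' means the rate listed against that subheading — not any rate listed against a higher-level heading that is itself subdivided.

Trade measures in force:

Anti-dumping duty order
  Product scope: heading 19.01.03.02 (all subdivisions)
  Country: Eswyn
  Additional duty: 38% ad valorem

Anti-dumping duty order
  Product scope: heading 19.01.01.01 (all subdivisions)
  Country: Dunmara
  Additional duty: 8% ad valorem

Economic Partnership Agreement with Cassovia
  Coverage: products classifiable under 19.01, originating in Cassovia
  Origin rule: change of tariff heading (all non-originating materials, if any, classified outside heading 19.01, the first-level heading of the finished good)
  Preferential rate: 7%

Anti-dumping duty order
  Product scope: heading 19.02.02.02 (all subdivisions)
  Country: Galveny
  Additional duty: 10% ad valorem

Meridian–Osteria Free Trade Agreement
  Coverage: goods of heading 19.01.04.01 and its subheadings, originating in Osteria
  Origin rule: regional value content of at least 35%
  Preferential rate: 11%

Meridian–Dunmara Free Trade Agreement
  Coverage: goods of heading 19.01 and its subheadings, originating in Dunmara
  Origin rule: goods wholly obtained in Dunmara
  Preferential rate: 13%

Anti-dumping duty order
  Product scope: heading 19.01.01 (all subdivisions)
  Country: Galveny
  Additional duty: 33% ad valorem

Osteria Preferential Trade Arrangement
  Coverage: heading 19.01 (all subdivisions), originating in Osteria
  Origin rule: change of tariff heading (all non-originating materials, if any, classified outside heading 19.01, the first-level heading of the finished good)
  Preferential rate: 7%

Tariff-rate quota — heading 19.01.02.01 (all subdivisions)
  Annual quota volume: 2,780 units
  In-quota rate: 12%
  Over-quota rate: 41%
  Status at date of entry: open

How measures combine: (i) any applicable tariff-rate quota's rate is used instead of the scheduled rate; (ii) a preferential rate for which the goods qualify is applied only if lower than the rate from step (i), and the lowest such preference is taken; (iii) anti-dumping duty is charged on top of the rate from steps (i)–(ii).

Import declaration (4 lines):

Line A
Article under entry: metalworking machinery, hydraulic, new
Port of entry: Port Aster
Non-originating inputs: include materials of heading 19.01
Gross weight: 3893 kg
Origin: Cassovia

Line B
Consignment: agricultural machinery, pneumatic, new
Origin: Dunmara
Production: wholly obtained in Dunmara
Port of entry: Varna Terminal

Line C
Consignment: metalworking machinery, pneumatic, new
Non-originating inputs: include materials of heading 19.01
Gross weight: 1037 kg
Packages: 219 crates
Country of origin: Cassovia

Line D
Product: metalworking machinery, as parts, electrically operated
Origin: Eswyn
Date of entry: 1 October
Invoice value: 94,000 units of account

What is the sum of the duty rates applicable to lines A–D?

58%

Line A: metalworking → 19.01; hydraulic → 19.01.03; new → 19.01.03.03. Scheduled 13%. Cassovia agreement on 19.01: CTH not met. → 13%.
Line B: agricultural → 19.02; pneumatic → 19.02.01; new → 19.02.01.02. Scheduled 36%. Dunmara agreement on 19.01: 19.02.01.02 not covered. → 36%.
Line C: metalworking → 19.01; pneumatic → 19.01.02; new → 19.01.02.02. Scheduled 3%. Cassovia agreement on 19.01: CTH not met. → 3%.
Line D: metalworking → 19.01; electrically operated → 19.01.01; as parts → 19.01.01.02. Scheduled 6%. No special measure applies. → 6%.
Sum: 13% + 36% + 3% + 6% = 58%.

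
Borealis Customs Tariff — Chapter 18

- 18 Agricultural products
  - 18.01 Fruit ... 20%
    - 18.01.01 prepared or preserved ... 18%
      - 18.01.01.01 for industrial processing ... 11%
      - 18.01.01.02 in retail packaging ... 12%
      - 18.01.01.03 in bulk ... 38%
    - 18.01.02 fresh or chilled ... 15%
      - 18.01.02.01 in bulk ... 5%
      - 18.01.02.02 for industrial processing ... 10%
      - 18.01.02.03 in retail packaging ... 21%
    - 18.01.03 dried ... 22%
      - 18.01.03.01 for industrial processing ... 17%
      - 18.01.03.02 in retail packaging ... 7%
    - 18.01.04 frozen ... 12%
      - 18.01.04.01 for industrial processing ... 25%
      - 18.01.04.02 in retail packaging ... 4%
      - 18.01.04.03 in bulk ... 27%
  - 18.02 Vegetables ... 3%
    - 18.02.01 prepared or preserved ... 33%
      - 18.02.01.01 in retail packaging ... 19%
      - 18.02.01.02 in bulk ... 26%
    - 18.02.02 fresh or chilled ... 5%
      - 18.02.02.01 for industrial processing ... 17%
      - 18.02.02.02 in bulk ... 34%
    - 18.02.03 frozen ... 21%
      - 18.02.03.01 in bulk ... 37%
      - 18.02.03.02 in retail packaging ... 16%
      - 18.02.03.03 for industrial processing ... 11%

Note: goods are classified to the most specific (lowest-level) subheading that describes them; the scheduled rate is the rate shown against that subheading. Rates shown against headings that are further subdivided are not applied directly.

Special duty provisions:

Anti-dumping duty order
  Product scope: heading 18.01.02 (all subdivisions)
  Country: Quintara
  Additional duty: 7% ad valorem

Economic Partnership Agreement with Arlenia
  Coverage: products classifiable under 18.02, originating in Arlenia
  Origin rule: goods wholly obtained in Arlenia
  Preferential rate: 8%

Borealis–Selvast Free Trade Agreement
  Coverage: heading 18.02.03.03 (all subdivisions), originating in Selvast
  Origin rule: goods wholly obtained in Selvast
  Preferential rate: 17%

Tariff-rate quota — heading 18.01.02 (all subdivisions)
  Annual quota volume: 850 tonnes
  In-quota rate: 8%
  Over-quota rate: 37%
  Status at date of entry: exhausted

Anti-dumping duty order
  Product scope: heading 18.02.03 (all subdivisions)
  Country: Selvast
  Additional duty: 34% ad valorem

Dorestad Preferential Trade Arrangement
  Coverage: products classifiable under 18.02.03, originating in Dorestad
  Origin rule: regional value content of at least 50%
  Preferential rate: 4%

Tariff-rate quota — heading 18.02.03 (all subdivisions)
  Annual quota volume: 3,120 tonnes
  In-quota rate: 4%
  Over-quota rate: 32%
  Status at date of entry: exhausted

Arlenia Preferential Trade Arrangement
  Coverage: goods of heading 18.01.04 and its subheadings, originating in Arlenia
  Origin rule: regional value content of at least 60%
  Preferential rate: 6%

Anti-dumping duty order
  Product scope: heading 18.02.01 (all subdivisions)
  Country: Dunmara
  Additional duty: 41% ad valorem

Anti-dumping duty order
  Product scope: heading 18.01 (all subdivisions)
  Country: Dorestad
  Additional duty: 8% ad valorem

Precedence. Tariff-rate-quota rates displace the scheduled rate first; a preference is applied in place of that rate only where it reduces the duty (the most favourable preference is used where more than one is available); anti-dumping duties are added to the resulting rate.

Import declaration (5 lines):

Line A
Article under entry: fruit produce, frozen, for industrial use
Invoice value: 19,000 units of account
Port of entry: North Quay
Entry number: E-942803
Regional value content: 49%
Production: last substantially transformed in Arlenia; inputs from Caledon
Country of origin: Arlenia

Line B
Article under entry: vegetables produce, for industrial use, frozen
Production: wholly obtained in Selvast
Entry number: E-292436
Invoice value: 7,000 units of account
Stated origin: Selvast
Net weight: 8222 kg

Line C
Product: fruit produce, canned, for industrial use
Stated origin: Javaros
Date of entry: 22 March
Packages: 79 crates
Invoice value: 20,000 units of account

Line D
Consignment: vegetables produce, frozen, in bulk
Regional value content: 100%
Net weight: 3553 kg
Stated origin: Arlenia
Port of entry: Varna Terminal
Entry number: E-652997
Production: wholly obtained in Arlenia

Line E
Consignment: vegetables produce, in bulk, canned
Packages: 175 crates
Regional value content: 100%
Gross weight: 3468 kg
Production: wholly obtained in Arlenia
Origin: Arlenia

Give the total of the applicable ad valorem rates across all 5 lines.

Line A: fruit → 18.01; frozen → 18.01.04; for industrial use → 18.01.04.01. Scheduled 25%. Arlenia agreement on 18.02: 18.01.04.01 not covered; Arlenia agreement on 18.01.04: RVC < 60%. → 25%.
Line B: vegetables → 18.02; frozen → 18.02.03; for industrial use → 18.02.03.03. Scheduled 11%. quota on 18.02.03 exhausted → over-quota 32%; Selvast agreement on 18.02.03.03: wholly obtained → 17% available; preferential 17%; anti-dumping (Selvast, 18.02.03): +34%; total 17% + 34% = 51%. → 51%.
Line C: fruit → 18.01; canned → 18.01.01; for industrial use → 18.01.01.01. Scheduled 11%. No special measure applies. → 11%.
Line D: vegetables → 18.02; frozen → 18.02.03; in bulk → 18.02.03.01. Scheduled 37%. quota on 18.02.03 exhausted → over-quota 32%; Arlenia agreement on 18.02: wholly obtained → 8% available; Arlenia agreement on 18.01.04: 18.02.03.01 not covered; preferential 8%. → 8%.
Line E: vegetables → 18.02; canned → 18.02.01; in bulk → 18.02.01.02. Scheduled 26%. Arlenia agreement on 18.02: wholly obtained → 8% available; Arlenia agreement on 18.01.04: 18.02.01.02 not covered; preferential 8%. → 8%.
Sum: 25% + 51% + 11% + 8% + 8% = 103%.

103%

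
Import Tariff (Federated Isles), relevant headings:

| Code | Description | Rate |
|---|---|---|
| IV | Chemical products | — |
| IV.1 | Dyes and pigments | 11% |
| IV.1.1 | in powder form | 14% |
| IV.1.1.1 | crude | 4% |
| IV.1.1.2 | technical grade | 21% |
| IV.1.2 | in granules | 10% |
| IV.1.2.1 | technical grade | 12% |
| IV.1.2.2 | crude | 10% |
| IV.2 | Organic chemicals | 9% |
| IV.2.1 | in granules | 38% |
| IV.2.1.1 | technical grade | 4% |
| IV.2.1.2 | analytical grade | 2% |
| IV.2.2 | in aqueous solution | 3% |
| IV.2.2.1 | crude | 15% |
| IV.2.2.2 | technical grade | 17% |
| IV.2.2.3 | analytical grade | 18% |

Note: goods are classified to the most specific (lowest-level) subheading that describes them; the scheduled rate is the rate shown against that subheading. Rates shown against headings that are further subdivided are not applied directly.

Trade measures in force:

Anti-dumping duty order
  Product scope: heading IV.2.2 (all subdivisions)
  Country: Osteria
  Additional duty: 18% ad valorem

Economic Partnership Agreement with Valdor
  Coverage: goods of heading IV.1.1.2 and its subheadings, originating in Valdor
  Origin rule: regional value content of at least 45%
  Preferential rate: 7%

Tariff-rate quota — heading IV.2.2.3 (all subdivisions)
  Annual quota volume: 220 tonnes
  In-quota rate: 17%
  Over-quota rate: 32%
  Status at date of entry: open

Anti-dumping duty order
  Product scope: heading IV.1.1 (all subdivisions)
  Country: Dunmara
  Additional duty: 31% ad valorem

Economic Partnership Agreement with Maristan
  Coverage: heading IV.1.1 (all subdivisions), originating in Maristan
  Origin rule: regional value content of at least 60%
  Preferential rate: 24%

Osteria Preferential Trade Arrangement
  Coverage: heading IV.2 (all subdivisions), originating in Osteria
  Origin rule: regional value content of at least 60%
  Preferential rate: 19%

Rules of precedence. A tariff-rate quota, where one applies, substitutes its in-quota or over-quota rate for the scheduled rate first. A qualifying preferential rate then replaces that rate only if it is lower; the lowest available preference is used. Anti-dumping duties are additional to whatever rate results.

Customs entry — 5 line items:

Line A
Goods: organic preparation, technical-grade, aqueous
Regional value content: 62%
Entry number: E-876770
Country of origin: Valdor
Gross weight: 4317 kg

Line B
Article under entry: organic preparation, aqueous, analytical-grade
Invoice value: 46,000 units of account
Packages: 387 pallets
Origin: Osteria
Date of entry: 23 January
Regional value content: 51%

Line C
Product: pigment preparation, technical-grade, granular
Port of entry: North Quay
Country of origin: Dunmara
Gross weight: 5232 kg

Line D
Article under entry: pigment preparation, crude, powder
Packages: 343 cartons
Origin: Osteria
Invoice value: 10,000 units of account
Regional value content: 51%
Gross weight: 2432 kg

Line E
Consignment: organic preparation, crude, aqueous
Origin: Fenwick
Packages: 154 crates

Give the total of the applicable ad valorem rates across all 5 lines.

83%

Line A: organic → IV.2; aqueous → IV.2.2; technical-grade → IV.2.2.2. Scheduled 17%. Valdor agreement on IV.1.1.2: IV.2.2.2 not covered. → 17%.
Line B: organic → IV.2; aqueous → IV.2.2; analytical-grade → IV.2.2.3. Scheduled 18%. quota on IV.2.2.3 open → in-quota 17%; Osteria agreement on IV.2: RVC < 60%; anti-dumping (Osteria, IV.2.2): +18%; total 17% + 18% = 35%. → 35%.
Line C: pigment → IV.1; granular → IV.1.2; technical-grade → IV.1.2.1. Scheduled 12%. No special measure applies. → 12%.
Line D: pigment → IV.1; powder → IV.1.1; crude → IV.1.1.1. Scheduled 4%. Osteria agreement on IV.2: IV.1.1.1 not covered. → 4%.
Line E: organic → IV.2; aqueous → IV.2.2; crude → IV.2.2.1. Scheduled 15%. No special measure applies. → 15%.
Sum: 17% + 35% + 12% + 4% + 15% = 83%.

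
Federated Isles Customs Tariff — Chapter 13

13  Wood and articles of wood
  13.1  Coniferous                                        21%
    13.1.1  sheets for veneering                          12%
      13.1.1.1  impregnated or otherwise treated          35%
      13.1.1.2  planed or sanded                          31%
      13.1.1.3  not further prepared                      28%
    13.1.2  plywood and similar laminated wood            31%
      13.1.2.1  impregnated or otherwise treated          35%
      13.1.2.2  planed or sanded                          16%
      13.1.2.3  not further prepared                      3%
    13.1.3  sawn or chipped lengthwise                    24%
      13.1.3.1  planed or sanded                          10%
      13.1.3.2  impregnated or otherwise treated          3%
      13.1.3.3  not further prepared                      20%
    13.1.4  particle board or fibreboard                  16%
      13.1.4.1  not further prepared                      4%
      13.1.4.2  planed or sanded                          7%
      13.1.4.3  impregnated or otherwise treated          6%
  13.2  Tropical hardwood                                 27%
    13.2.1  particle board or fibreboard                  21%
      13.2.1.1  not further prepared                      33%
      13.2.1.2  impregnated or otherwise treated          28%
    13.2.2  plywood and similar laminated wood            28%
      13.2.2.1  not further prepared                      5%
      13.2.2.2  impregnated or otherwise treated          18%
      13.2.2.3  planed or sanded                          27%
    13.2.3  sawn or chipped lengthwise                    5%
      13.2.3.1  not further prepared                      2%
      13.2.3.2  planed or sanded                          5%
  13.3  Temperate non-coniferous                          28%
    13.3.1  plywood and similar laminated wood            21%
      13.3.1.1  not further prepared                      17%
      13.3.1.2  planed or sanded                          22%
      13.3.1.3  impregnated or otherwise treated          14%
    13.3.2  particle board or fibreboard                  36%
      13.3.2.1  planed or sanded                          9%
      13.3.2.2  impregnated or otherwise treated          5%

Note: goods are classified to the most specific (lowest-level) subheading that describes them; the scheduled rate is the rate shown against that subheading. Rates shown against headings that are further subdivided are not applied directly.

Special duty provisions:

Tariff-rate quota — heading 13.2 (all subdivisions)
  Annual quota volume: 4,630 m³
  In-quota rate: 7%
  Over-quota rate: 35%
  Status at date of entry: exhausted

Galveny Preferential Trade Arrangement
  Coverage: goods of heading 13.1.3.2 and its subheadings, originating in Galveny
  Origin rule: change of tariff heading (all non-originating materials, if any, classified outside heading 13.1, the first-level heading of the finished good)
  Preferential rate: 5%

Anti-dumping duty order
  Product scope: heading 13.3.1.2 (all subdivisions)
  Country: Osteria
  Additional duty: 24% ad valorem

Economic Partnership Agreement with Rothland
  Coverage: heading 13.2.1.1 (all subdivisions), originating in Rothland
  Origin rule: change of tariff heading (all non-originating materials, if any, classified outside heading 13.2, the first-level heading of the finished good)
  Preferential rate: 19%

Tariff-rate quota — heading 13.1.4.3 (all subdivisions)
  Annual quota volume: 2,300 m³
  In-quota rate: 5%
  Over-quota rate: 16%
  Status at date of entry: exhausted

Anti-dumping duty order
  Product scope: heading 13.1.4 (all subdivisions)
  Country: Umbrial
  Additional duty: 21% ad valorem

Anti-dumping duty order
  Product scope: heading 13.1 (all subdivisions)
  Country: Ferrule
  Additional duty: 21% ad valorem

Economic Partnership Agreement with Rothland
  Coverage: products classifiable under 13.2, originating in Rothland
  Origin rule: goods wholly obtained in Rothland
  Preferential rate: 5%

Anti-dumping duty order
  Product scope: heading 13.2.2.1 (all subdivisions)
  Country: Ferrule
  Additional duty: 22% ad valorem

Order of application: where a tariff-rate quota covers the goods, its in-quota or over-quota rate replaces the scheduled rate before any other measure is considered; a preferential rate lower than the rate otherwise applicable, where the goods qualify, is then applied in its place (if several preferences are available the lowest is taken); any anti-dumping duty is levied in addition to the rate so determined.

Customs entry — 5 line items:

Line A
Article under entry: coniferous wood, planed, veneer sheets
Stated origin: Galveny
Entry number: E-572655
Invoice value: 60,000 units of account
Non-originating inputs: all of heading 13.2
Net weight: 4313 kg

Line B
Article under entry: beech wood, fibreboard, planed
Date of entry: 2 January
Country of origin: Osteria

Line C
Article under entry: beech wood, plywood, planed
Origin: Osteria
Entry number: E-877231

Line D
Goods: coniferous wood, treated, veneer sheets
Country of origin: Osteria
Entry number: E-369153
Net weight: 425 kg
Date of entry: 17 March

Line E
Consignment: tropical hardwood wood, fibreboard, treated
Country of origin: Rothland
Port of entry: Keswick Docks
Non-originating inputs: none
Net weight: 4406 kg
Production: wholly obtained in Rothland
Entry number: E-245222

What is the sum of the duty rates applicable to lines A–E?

126%

Line A: coniferous → 13.1; veneer sheets → 13.1.1; planed → 13.1.1.2. Scheduled 31%. Galveny agreement on 13.1.3.2: 13.1.1.2 not covered. → 31%.
Line B: beech → 13.3; fibreboard → 13.3.2; planed → 13.3.2.1. Scheduled 9%. No special measure applies. → 9%.
Line C: beech → 13.3; plywood → 13.3.1; planed → 13.3.1.2. Scheduled 22%. anti-dumping (Osteria, 13.3.1.2): +24%; total 22% + 24% = 46%. → 46%.
Line D: coniferous → 13.1; veneer sheets → 13.1.1; treated → 13.1.1.1. Scheduled 35%. No special measure applies. → 35%.
Line E: tropical hardwood → 13.2; fibreboard → 13.2.1; treated → 13.2.1.2. Scheduled 28%. quota on 13.2 exhausted → over-quota 35%; Rothland agreement on 13.2.1.1: 13.2.1.2 not covered; Rothland agreement on 13.2: wholly obtained → 5% available; preferential 5%. → 5%.
Sum: 31% + 9% + 46% + 35% + 5% = 126%.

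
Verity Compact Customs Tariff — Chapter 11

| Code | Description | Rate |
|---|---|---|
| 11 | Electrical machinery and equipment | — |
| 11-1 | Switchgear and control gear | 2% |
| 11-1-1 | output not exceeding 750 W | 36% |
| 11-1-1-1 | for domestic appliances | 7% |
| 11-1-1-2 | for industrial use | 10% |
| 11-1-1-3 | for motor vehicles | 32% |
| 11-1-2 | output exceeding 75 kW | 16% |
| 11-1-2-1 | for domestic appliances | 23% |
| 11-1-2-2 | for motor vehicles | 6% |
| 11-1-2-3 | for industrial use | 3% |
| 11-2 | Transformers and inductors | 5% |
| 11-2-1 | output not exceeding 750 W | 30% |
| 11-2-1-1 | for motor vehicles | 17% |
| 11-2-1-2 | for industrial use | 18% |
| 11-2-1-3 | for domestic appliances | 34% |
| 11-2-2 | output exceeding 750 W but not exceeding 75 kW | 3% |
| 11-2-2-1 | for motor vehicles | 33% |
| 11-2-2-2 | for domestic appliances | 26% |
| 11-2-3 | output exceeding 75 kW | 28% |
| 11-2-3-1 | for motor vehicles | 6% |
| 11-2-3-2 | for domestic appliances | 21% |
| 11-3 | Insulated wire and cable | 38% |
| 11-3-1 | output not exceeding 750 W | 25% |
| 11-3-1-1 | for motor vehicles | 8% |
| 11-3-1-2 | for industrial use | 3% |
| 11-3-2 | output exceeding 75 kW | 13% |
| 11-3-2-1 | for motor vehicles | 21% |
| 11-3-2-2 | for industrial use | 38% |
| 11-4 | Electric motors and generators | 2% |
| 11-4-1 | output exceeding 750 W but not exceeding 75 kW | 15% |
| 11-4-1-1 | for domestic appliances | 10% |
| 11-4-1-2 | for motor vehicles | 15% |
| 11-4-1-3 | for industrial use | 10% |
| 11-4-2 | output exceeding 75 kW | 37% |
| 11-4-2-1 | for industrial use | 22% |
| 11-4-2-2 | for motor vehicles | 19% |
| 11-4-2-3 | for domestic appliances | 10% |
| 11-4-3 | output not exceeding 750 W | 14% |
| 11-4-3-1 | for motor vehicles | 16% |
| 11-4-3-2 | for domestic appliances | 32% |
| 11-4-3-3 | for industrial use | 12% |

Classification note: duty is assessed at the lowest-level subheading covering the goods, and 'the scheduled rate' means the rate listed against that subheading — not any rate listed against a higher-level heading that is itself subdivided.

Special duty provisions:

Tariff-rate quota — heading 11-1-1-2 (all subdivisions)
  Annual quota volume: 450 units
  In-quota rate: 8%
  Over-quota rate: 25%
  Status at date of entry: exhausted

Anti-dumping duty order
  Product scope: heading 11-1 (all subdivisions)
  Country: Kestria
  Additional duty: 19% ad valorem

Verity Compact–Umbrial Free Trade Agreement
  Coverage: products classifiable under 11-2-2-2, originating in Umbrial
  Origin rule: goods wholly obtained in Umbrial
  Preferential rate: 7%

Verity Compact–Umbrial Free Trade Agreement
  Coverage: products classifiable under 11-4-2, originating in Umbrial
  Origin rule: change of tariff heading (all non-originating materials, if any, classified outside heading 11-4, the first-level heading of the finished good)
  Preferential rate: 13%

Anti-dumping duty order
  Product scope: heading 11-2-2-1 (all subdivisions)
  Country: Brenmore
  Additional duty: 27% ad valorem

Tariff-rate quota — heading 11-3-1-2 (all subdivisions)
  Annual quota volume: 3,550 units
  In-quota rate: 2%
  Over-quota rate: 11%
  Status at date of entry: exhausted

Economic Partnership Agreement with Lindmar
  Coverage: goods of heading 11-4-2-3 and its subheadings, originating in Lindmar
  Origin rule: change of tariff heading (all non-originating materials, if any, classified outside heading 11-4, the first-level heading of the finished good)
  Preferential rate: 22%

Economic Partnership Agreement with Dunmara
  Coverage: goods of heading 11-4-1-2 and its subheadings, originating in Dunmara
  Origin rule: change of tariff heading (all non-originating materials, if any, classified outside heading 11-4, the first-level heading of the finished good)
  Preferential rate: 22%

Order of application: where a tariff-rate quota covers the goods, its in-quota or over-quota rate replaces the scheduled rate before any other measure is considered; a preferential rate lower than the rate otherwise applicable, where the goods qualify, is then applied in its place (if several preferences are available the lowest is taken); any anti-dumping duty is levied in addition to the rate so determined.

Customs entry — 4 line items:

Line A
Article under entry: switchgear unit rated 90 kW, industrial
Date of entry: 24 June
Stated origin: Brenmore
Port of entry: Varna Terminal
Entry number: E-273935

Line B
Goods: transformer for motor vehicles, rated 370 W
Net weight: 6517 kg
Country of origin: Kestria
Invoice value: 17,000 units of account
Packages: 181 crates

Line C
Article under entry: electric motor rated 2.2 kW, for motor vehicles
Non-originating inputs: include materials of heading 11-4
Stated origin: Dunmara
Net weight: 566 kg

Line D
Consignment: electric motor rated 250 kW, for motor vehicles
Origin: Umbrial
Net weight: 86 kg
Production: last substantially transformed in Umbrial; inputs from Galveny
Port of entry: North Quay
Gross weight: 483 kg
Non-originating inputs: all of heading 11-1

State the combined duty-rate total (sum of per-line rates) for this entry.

48%

Line A: switchgear unit → 11-1; rated 90 kW → 11-1-2; industrial → 11-1-2-3. Scheduled 3%. No special measure applies. → 3%.
Line B: transformer → 11-2; rated 370 W → 11-2-1; for motor vehicles → 11-2-1-1. Scheduled 17%. No special measure applies. → 17%.
Line C: electric motor → 11-4; rated 2.2 kW → 11-4-1; for motor vehicles → 11-4-1-2. Scheduled 15%. Dunmara agreement on 11-4-1-2: CTH not met. → 15%.
Line D: electric motor → 11-4; rated 250 kW → 11-4-2; for motor vehicles → 11-4-2-2. Scheduled 19%. Umbrial agreement on 11-2-2-2: 11-4-2-2 not covered; Umbrial agreement on 11-4-2: CTH met → 13% available; preferential 13%. → 13%.
Sum: 3% + 17% + 15% + 13% = 48%.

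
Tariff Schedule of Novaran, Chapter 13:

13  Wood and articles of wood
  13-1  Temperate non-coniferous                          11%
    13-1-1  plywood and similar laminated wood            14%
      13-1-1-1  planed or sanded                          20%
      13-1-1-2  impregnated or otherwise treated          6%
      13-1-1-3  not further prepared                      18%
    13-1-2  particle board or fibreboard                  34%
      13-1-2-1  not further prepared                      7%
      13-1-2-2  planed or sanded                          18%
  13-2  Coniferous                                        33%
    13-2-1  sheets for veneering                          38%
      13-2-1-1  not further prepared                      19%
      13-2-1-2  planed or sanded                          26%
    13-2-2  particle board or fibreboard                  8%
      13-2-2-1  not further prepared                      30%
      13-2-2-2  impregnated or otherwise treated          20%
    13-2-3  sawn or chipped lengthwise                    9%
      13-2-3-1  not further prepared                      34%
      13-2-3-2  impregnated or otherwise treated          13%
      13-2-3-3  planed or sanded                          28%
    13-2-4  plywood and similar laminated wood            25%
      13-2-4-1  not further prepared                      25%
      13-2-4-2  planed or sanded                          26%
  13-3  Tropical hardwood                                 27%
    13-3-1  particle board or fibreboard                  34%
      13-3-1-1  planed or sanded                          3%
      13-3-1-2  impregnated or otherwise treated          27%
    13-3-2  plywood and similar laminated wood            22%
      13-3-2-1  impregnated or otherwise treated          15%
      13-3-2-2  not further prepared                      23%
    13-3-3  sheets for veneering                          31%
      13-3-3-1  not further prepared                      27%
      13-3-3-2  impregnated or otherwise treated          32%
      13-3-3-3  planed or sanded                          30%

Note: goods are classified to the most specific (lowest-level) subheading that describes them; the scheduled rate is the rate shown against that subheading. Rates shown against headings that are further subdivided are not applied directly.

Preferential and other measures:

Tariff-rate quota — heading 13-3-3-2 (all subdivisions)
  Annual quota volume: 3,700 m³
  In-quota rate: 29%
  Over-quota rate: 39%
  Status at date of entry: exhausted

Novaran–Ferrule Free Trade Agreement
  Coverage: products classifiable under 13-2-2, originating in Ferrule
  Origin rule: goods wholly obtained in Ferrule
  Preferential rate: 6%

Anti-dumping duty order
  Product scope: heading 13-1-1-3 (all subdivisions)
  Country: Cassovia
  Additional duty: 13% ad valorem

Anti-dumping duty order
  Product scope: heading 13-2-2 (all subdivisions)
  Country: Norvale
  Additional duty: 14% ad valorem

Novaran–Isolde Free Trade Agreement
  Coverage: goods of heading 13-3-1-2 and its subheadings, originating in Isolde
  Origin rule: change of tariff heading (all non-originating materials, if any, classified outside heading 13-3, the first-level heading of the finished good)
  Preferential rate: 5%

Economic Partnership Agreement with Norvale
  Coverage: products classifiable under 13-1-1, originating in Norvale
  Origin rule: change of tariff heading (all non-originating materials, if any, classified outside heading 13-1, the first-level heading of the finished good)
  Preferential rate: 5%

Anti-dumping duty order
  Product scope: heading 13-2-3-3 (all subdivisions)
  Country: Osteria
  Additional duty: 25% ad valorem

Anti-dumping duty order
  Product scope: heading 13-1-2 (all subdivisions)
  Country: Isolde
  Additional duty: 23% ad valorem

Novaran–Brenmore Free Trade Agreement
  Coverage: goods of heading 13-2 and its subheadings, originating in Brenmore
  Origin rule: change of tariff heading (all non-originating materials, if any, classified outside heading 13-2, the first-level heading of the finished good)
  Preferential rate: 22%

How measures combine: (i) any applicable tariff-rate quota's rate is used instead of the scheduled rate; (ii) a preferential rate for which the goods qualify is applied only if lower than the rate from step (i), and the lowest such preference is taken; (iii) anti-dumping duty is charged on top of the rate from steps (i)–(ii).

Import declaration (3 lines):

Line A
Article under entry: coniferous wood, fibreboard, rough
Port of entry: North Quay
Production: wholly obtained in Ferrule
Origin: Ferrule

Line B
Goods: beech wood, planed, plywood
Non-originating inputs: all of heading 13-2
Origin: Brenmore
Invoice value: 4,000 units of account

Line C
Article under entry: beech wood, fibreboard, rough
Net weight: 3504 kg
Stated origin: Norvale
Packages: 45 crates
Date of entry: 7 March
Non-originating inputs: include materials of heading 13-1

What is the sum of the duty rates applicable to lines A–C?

33%

Line A: coniferous → 13-2; fibreboard → 13-2-2; rough → 13-2-2-1. Scheduled 30%. Ferrule agreement on 13-2-2: wholly obtained → 6% available; preferential 6%. → 6%.
Line B: beech → 13-1; plywood → 13-1-1; planed → 13-1-1-1. Scheduled 20%. Brenmore agreement on 13-2: 13-1-1-1 not covered. → 20%.
Line C: beech → 13-1; fibreboard → 13-1-2; rough → 13-1-2-1. Scheduled 7%. Norvale agreement on 13-1-1: 13-1-2-1 not covered. → 7%.
Sum: 6% + 20% + 7% = 33%.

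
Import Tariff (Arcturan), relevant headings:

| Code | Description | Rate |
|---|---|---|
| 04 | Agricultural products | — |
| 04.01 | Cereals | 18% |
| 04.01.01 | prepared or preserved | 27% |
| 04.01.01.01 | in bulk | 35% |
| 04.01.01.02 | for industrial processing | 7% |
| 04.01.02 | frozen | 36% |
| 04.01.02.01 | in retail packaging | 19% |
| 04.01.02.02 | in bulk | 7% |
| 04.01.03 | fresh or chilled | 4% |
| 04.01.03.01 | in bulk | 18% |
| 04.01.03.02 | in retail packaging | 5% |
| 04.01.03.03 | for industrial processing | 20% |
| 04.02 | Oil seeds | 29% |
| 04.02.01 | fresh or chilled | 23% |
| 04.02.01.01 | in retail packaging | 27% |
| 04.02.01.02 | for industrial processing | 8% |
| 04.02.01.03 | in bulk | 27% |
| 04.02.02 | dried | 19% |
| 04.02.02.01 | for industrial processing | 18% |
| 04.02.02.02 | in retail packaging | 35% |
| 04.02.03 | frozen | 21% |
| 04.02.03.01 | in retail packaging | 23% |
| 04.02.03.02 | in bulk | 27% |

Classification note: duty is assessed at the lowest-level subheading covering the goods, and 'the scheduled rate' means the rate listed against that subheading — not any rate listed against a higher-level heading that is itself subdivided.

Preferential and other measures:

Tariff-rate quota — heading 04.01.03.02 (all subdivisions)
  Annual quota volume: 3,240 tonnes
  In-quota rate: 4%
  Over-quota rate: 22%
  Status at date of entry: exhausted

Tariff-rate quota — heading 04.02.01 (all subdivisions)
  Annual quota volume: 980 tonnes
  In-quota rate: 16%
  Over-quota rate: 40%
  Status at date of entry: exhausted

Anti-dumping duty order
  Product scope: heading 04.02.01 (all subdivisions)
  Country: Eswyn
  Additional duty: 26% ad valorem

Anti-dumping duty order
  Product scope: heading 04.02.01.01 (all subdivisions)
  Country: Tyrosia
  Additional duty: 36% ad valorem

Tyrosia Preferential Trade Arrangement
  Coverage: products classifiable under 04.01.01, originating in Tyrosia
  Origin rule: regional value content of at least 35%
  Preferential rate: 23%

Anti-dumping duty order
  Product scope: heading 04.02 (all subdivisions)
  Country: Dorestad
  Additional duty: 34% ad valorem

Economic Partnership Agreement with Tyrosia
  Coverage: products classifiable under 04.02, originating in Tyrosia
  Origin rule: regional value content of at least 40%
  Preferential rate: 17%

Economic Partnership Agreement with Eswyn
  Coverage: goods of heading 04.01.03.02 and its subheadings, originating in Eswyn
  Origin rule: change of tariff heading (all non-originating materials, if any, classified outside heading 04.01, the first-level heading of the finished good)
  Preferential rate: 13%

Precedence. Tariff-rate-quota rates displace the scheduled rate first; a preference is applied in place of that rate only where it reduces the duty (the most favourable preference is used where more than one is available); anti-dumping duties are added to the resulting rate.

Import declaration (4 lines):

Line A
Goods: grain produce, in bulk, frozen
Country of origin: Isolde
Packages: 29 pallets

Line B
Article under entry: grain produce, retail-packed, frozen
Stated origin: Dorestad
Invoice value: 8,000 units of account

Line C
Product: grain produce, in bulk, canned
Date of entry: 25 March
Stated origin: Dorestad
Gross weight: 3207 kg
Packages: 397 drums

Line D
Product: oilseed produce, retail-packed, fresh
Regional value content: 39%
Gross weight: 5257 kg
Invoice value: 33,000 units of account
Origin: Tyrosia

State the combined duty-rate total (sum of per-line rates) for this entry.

Line A: grain → 04.01; frozen → 04.01.02; in bulk → 04.01.02.02. Scheduled 7%. No special measure applies. → 7%.
Line B: grain → 04.01; frozen → 04.01.02; retail-packed → 04.01.02.01. Scheduled 19%. No special measure applies. → 19%.
Line C: grain → 04.01; canned → 04.01.01; in bulk → 04.01.01.01. Scheduled 35%. No special measure applies. → 35%.
Line D: oilseed → 04.02; fresh → 04.02.01; retail-packed → 04.02.01.01. Scheduled 27%. quota on 04.02.01 exhausted → over-quota 40%; Tyrosia agreement on 04.01.01: 04.02.01.01 not covered; Tyrosia agreement on 04.02: RVC < 40%; anti-dumping (Tyrosia, 04.02.01.01): +36%; total 40% + 36% = 76%. → 76%.
Sum: 7% + 19% + 35% + 76% = 137%.

137%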